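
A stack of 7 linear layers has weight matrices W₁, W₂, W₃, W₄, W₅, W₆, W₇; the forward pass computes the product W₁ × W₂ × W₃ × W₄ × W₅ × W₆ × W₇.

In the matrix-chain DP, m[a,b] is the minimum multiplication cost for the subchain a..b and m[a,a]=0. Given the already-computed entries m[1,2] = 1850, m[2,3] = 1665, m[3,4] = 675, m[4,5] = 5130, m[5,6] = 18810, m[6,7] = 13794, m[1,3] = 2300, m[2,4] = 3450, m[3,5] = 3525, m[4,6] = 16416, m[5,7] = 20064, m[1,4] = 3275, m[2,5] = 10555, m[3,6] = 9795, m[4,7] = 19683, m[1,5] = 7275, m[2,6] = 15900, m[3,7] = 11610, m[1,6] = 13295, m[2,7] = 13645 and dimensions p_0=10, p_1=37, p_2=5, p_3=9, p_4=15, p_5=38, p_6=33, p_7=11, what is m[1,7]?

m[1,7] = min over k∈[1,6] of m[1,k]+m[k+1,7]+p_{0}·p_k·p_{7}.
k=1: 0 + 13645 + 10·37·11 = 17715; k=2: 1850 + 11610 + 10·5·11 = 14010; k=3: 2300 + 19683 + 10·9·11 = 22973; k=4: 3275 + 20064 + 10·15·11 = 24989; k=5: 7275 + 13794 + 10·38·11 = 25249; k=6: 13295 + 0 + 10·33·11 = 16925.
Minimum: 14010 at k=2.

14010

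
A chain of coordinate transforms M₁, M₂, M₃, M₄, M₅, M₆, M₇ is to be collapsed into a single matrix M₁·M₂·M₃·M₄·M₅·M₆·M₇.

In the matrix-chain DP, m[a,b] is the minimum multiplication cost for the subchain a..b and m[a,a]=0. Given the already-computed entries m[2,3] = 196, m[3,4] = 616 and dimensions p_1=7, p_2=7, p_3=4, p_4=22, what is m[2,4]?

m[2,4] = min over k∈[2,3] of m[2,k]+m[k+1,4]+p_{1}·p_k·p_{4}.
k=2: 0 + 616 + 7·7·22 = 1694; k=3: 196 + 0 + 7·4·22 = 812.
Minimum: 812 at k=3.

812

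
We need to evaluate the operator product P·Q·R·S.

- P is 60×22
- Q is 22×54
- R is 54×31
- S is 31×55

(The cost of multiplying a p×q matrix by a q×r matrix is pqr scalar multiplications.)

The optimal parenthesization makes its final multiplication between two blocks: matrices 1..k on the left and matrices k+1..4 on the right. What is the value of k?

1

Adjacent pairs: PQ = 60·22·54 = 71280; QR = 22·54·31 = 36828; RS = 54·31·55 = 92070.
Length 3: P..R: k=1: 0+36828+60·22·31=77748; k=2: 71280+0+60·54·31=171720 → min 77748 | Q..S: k=2: 0+92070+22·54·55=157410; k=3: 36828+0+22·31·55=74338 → min 74338.
Top-level splits: k=1: (P..P)·(Q..S) → 0+74338+60·22·55 = 146938; k=2: (P..Q)·(R..S) → 71280+92070+60·54·55 = 341550; k=3: (P..R)·(S..S) → 77748+0+60·31·55 = 180048.
Best split is after P, i.e. k = 1.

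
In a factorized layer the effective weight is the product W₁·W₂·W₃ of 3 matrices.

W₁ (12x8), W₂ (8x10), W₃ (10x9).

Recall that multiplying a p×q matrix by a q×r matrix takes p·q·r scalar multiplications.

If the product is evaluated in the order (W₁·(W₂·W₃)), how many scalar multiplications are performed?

(W₂·W₃): 8×10 by 10×9 → 8×9, cost 8·10·9 = 720
(W₁·(W₂·W₃)): 12×8 by 8×9 → 12×9, cost 12·8·9 = 864; cumulative 1584
Total: 1584 scalar multiplications.

1584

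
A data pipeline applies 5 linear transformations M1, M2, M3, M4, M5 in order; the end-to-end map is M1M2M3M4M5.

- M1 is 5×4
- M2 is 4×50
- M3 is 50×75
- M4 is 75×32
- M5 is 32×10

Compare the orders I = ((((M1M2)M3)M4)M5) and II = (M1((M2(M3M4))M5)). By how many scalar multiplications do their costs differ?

Order I = ((((M1M2)M3)M4)M5): (M1M2): 5×4 by 4×50 → 5×50, cost 5·4·50 = 1000; ((M1M2)M3): 5×50 by 50×75 → 5×75, cost 5·50·75 = 18750; cumulative 19750; (((M1M2)M3)M4): 5×75 by 75×32 → 5×32, cost 5·75·32 = 12000; cumulative 31750; ((((M1M2)M3)M4)M5): 5×32 by 32×10 → 5×10, cost 5·32·10 = 1600; cumulative 33350. Total 33350.
Order II = (M1((M2(M3M4))M5)): (M3M4): 50×75 by 75×32 → 50×32, cost 50·75·32 = 120000; (M2(M3M4)): 4×50 by 50×32 → 4×32, cost 4·50·32 = 6400; cumulative 126400; ((M2(M3M4))M5): 4×32 by 32×10 → 4×10, cost 4·32·10 = 1280; cumulative 127680; (M1((M2(M3M4))M5)): 5×4 by 4×10 → 5×10, cost 5·4·10 = 200; cumulative 127880. Total 127880.
Difference: |33350 − 127880| = 94530.

94530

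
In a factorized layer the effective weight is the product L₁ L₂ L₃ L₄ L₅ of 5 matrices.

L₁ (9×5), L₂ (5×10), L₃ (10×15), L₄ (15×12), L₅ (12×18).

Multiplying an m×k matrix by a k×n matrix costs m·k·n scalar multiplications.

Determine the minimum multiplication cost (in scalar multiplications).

3540

Adjacent pairs: L₁L₂ = 9·5·10 = 450; L₂L₃ = 5·10·15 = 750; L₃L₄ = 10·15·12 = 1800; L₄L₅ = 15·12·18 = 3240.
Length 3: L₁..L₃: k=1: 0+750+9·5·15=1425; k=2: 450+0+9·10·15=1800 → min 1425 | L₂..L₄: k=2: 0+1800+5·10·12=2400; k=3: 750+0+5·15·12=1650 → min 1650 | L₃..L₅: k=3: 0+3240+10·15·18=5940; k=4: 1800+0+10·12·18=3960 → min 3960.
Length 4: L₁..L₄: k=1: 0+1650+9·5·12=2190; k=2: 450+1800+9·10·12=3330; k=3: 1425+0+9·15·12=3045 → min 2190 | L₂..L₅: k=2: 0+3960+5·10·18=4860; k=3: 750+3240+5·15·18=5340; k=4: 1650+0+5·12·18=2730 → min 2730.
Length 5: L₁..L₅: k=1: 0+2730+9·5·18=3540; k=2: 450+3960+9·10·18=6030; k=3: 1425+3240+9·15·18=7095; k=4: 2190+0+9·12·18=4134 → min 3540.
Optimal order: (L₁ (((L₂ L₃) L₄) L₅)) with cost 3540.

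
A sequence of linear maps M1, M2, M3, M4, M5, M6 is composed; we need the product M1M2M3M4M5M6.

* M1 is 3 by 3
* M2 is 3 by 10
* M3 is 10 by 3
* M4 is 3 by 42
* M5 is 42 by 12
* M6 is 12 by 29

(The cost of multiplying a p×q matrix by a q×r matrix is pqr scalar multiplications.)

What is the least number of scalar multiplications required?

Adjacent pairs: M1M2 = 3·3·10 = 90; M2M3 = 3·10·3 = 90; M3M4 = 10·3·42 = 1260; M4M5 = 3·42·12 = 1512; M5M6 = 42·12·29 = 14616.
Length 3: M1..M3: k=1: 0+90+3·3·3=117; k=2: 90+0+3·10·3=180 → min 117 | M2..M4: k=2: 0+1260+3·10·42=2520; k=3: 90+0+3·3·42=468 → min 468 | M3..M5: k=3: 0+1512+10·3·12=1872; k=4: 1260+0+10·42·12=6300 → min 1872 | M4..M6: k=4: 0+14616+3·42·29=18270; k=5: 1512+0+3·12·29=2556 → min 2556.
Length 4: M1..M4: k=1: 0+468+3·3·42=846; k=2: 90+1260+3·10·42=2610; k=3: 117+0+3·3·42=495 → min 495 | M2..M5: k=2: 0+1872+3·10·12=2232; k=3: 90+1512+3·3·12=1710; k=4: 468+0+3·42·12=1980 → min 1710 | M3..M6: k=3: 0+2556+10·3·29=3426; k=4: 1260+14616+10·42·29=28056; k=5: 1872+0+10·12·29=5352 → min 3426.
Length 5: M1..M5: k=1: 0+1710+3·3·12=1818; k=2: 90+1872+3·10·12=2322; k=3: 117+1512+3·3·12=1737; k=4: 495+0+3·42·12=2007 → min 1737 | M2..M6: k=2: 0+3426+3·10·29=4296; k=3: 90+2556+3·3·29=2907; k=4: 468+14616+3·42·29=18738; k=5: 1710+0+3·12·29=2754 → min 2754.
Length 6: M1..M6: k=1: 0+2754+3·3·29=3015; k=2: 90+3426+3·10·29=4386; k=3: 117+2556+3·3·29=2934; k=4: 495+14616+3·42·29=18765; k=5: 1737+0+3·12·29=2781 → min 2781.
Optimal order: (((M1(M2M3))(M4M5))M6) with cost 2781.

2781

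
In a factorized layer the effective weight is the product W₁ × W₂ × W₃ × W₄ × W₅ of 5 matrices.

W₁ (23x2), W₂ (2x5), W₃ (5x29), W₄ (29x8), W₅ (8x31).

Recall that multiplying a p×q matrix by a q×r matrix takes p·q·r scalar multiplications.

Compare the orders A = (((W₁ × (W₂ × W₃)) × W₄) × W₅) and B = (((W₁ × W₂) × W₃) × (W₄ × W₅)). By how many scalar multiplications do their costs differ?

18770

Order A = (((W₁ × (W₂ × W₃)) × W₄) × W₅): (W₂ × W₃): 2×5 by 5×29 → 2×29, cost 2·5·29 = 290; (W₁ × (W₂ × W₃)): 23×2 by 2×29 → 23×29, cost 23·2·29 = 1334; cumulative 1624; ((W₁ × (W₂ × W₃)) × W₄): 23×29 by 29×8 → 23×8, cost 23·29·8 = 5336; cumulative 6960; (((W₁ × (W₂ × W₃)) × W₄) × W₅): 23×8 by 8×31 → 23×31, cost 23·8·31 = 5704; cumulative 12664. Total 12664.
Order B = (((W₁ × W₂) × W₃) × (W₄ × W₅)): (W₁ × W₂): 23×2 by 2×5 → 23×5, cost 23·2·5 = 230; ((W₁ × W₂) × W₃): 23×5 by 5×29 → 23×29, cost 23·5·29 = 3335; cumulative 3565; (W₄ × W₅): 29×8 by 8×31 → 29×31, cost 29·8·31 = 7192; (((W₁ × W₂) × W₃) × (W₄ × W₅)): 23×29 by 29×31 → 23×31, cost 23·29·31 = 20677; cumulative 31434. Total 31434.
Difference: |12664 − 31434| = 18770.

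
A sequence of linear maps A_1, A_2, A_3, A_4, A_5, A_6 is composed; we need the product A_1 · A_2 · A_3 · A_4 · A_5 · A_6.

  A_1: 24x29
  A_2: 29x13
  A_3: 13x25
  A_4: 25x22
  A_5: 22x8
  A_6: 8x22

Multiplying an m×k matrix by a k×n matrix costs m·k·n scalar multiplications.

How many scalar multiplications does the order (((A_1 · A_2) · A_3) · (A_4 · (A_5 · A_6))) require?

(A_1 · A_2): 24×29 by 29×13 → 24×13, cost 24·29·13 = 9048
((A_1 · A_2) · A_3): 24×13 by 13×25 → 24×25, cost 24·13·25 = 7800; cumulative 16848
(A_5 · A_6): 22×8 by 8×22 → 22×22, cost 22·8·22 = 3872
(A_4 · (A_5 · A_6)): 25×22 by 22×22 → 25×22, cost 25·22·22 = 12100; cumulative 15972
(((A_1 · A_2) · A_3) · (A_4 · (A_5 · A_6))): 24×25 by 25×22 → 24×22, cost 24·25·22 = 13200; cumulative 46020
Total: 46020 scalar multiplications.

46020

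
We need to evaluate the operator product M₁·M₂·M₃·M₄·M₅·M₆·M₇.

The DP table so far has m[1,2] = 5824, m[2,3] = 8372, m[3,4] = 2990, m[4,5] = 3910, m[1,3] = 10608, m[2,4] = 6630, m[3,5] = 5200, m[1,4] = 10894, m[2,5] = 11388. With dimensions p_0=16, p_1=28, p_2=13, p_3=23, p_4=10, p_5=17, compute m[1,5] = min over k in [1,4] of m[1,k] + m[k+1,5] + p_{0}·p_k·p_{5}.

m[1,5] = min over k∈[1,4] of m[1,k]+m[k+1,5]+p_{0}·p_k·p_{5}.
k=1: 0 + 11388 + 16·28·17 = 19004; k=2: 5824 + 5200 + 16·13·17 = 14560; k=3: 10608 + 3910 + 16·23·17 = 20774; k=4: 10894 + 0 + 16·10·17 = 13614.
Minimum: 13614 at k=4.

13614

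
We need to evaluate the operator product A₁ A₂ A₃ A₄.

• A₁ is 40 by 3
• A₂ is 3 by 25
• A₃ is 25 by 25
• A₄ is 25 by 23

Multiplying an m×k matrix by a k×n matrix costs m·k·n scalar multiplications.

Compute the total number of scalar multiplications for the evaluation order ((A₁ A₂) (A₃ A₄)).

(A₁ A₂): 40×3 by 3×25 → 40×25, cost 40·3·25 = 3000
(A₃ A₄): 25×25 by 25×23 → 25×23, cost 25·25·23 = 14375
((A₁ A₂) (A₃ A₄)): 40×25 by 25×23 → 40×23, cost 40·25·23 = 23000; cumulative 40375
Total: 40375 scalar multiplications.

40375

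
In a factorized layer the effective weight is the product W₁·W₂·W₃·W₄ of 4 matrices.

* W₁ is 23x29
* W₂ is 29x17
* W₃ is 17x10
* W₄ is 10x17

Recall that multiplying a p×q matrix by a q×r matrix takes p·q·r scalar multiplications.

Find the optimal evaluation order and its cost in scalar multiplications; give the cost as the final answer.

15510

Adjacent pairs: W₁W₂ = 23·29·17 = 11339; W₂W₃ = 29·17·10 = 4930; W₃W₄ = 17·10·17 = 2890.
Length 3: W₁..W₃: k=1: 0+4930+23·29·10=11600; k=2: 11339+0+23·17·10=15249 → min 11600 | W₂..W₄: k=2: 0+2890+29·17·17=11271; k=3: 4930+0+29·10·17=9860 → min 9860.
Length 4: W₁..W₄: k=1: 0+9860+23·29·17=21199; k=2: 11339+2890+23·17·17=20876; k=3: 11600+0+23·10·17=15510 → min 15510.
Optimal parenthesization: ((W₁·(W₂·W₃))·W₄) with cost 15510.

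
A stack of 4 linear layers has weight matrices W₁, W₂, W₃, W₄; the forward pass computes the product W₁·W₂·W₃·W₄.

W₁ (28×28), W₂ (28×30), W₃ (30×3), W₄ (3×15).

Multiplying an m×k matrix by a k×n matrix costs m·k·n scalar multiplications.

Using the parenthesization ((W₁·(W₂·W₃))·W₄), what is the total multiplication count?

(W₂·W₃): 28×30 by 30×3 → 28×3, cost 28·30·3 = 2520
(W₁·(W₂·W₃)): 28×28 by 28×3 → 28×3, cost 28·28·3 = 2352; cumulative 4872
((W₁·(W₂·W₃))·W₄): 28×3 by 3×15 → 28×15, cost 28·3·15 = 1260; cumulative 6132
Total: 6132 scalar multiplications.

6132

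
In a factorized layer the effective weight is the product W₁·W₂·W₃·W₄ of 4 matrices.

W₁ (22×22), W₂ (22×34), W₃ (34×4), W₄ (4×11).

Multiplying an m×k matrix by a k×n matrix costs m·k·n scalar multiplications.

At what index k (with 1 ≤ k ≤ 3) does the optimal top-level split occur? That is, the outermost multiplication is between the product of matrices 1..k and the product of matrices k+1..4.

Adjacent pairs: W₁W₂ = 22·22·34 = 16456; W₂W₃ = 22·34·4 = 2992; W₃W₄ = 34·4·11 = 1496.
Length 3: W₁..W₃: k=1: 0+2992+22·22·4=4928; k=2: 16456+0+22·34·4=19448 → min 4928 | W₂..W₄: k=2: 0+1496+22·34·11=9724; k=3: 2992+0+22·4·11=3960 → min 3960.
Top-level splits: k=1: (W₁..W₁)·(W₂..W₄) → 0+3960+22·22·11 = 9284; k=2: (W₁..W₂)·(W₃..W₄) → 16456+1496+22·34·11 = 26180; k=3: (W₁..W₃)·(W₄..W₄) → 4928+0+22·4·11 = 5896.
Best split is after W₃, i.e. k = 3.

3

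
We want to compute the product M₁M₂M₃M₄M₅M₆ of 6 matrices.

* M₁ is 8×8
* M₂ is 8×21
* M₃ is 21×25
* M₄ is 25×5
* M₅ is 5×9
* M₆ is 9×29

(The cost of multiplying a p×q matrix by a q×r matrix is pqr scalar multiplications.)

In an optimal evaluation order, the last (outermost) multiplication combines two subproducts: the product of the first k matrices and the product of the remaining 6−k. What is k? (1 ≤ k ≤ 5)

5

Adjacent pairs: M₁M₂ = 8·8·21 = 1344; M₂M₃ = 8·21·25 = 4200; M₃M₄ = 21·25·5 = 2625; M₄M₅ = 25·5·9 = 1125; M₅M₆ = 5·9·29 = 1305.
Length 3: M₁..M₃: k=1: 0+4200+8·8·25=5800; k=2: 1344+0+8·21·25=5544 → min 5544 | M₂..M₄: k=2: 0+2625+8·21·5=3465; k=3: 4200+0+8·25·5=5200 → min 3465 | M₃..M₅: k=3: 0+1125+21·25·9=5850; k=4: 2625+0+21·5·9=3570 → min 3570 | M₄..M₆: k=4: 0+1305+25·5·29=4930; k=5: 1125+0+25·9·29=7650 → min 4930.
Length 4: M₁..M₄: k=1: 0+3465+8·8·5=3785; k=2: 1344+2625+8·21·5=4809; k=3: 5544+0+8·25·5=6544 → min 3785 | M₂..M₅: k=2: 0+3570+8·21·9=5082; k=3: 4200+1125+8·25·9=7125; k=4: 3465+0+8·5·9=3825 → min 3825 | M₃..M₆: k=3: 0+4930+21·25·29=20155; k=4: 2625+1305+21·5·29=6975; k=5: 3570+0+21·9·29=9051 → min 6975.
Length 5: M₁..M₅: k=1: 0+3825+8·8·9=4401; k=2: 1344+3570+8·21·9=6426; k=3: 5544+1125+8·25·9=8469; k=4: 3785+0+8·5·9=4145 → min 4145 | M₂..M₆: k=2: 0+6975+8·21·29=11847; k=3: 4200+4930+8·25·29=14930; k=4: 3465+1305+8·5·29=5930; k=5: 3825+0+8·9·29=5913 → min 5913.
Top-level splits: k=1: (M₁..M₁)·(M₂..M₆) → 0+5913+8·8·29 = 7769; k=2: (M₁..M₂)·(M₃..M₆) → 1344+6975+8·21·29 = 13191; k=3: (M₁..M₃)·(M₄..M₆) → 5544+4930+8·25·29 = 16274; k=4: (M₁..M₄)·(M₅..M₆) → 3785+1305+8·5·29 = 6250; k=5: (M₁..M₅)·(M₆..M₆) → 4145+0+8·9·29 = 6233.
Best split is after M₅, i.e. k = 5.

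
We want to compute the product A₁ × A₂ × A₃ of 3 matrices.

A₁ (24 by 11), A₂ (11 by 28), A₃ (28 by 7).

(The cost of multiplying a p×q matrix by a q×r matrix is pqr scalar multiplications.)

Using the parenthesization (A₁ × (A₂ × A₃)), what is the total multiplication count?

4004

(A₂ × A₃): 11×28 by 28×7 → 11×7, cost 11·28·7 = 2156
(A₁ × (A₂ × A₃)): 24×11 by 11×7 → 24×7, cost 24·11·7 = 1848; cumulative 4004
Total: 4004 scalar multiplications.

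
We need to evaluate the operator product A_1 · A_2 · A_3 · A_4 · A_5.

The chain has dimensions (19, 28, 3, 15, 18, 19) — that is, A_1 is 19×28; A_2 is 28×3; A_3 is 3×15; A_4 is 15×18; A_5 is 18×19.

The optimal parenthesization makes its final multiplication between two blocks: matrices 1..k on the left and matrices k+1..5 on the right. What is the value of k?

Adjacent pairs: A_1A_2 = 19·28·3 = 1596; A_2A_3 = 28·3·15 = 1260; A_3A_4 = 3·15·18 = 810; A_4A_5 = 15·18·19 = 5130.
Length 3: A_1..A_3: k=1: 0+1260+19·28·15=9240; k=2: 1596+0+19·3·15=2451 → min 2451 | A_2..A_4: k=2: 0+810+28·3·18=2322; k=3: 1260+0+28·15·18=8820 → min 2322 | A_3..A_5: k=3: 0+5130+3·15·19=5985; k=4: 810+0+3·18·19=1836 → min 1836.
Length 4: A_1..A_4: k=1: 0+2322+19·28·18=11898; k=2: 1596+810+19·3·18=3432; k=3: 2451+0+19·15·18=7581 → min 3432 | A_2..A_5: k=2: 0+1836+28·3·19=3432; k=3: 1260+5130+28·15·19=14370; k=4: 2322+0+28·18·19=11898 → min 3432.
Top-level splits: k=1: (A_1..A_1)·(A_2..A_5) → 0+3432+19·28·19 = 13540; k=2: (A_1..A_2)·(A_3..A_5) → 1596+1836+19·3·19 = 4515; k=3: (A_1..A_3)·(A_4..A_5) → 2451+5130+19·15·19 = 12996; k=4: (A_1..A_4)·(A_5..A_5) → 3432+0+19·18·19 = 9930.
Best split is after A_2, i.e. k = 2.

2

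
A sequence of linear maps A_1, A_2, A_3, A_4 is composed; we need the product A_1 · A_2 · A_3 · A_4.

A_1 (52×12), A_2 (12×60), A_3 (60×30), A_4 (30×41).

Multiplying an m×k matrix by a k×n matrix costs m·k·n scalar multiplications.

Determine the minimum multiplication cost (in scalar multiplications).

61944

Adjacent pairs: A_1A_2 = 52·12·60 = 37440; A_2A_3 = 12·60·30 = 21600; A_3A_4 = 60·30·41 = 73800.
Length 3: A_1..A_3: k=1: 0+21600+52·12·30=40320; k=2: 37440+0+52·60·30=131040 → min 40320 | A_2..A_4: k=2: 0+73800+12·60·41=103320; k=3: 21600+0+12·30·41=36360 → min 36360.
Length 4: A_1..A_4: k=1: 0+36360+52·12·41=61944; k=2: 37440+73800+52·60·41=239160; k=3: 40320+0+52·30·41=104280 → min 61944.
Optimal order: (A_1 · ((A_2 · A_3) · A_4)) with cost 61944.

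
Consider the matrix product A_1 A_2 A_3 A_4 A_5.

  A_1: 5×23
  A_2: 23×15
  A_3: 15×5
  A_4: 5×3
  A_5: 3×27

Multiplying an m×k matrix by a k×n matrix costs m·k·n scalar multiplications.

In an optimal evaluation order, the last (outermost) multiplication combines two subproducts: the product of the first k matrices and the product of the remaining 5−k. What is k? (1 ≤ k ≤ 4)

4

Adjacent pairs: A_1A_2 = 5·23·15 = 1725; A_2A_3 = 23·15·5 = 1725; A_3A_4 = 15·5·3 = 225; A_4A_5 = 5·3·27 = 405.
Length 3: A_1..A_3: k=1: 0+1725+5·23·5=2300; k=2: 1725+0+5·15·5=2100 → min 2100 | A_2..A_4: k=2: 0+225+23·15·3=1260; k=3: 1725+0+23·5·3=2070 → min 1260 | A_3..A_5: k=3: 0+405+15·5·27=2430; k=4: 225+0+15·3·27=1440 → min 1440.
Length 4: A_1..A_4: k=1: 0+1260+5·23·3=1605; k=2: 1725+225+5·15·3=2175; k=3: 2100+0+5·5·3=2175 → min 1605 | A_2..A_5: k=2: 0+1440+23·15·27=10755; k=3: 1725+405+23·5·27=5235; k=4: 1260+0+23·3·27=3123 → min 3123.
Top-level splits: k=1: (A_1..A_1)·(A_2..A_5) → 0+3123+5·23·27 = 6228; k=2: (A_1..A_2)·(A_3..A_5) → 1725+1440+5·15·27 = 5190; k=3: (A_1..A_3)·(A_4..A_5) → 2100+405+5·5·27 = 3180; k=4: (A_1..A_4)·(A_5..A_5) → 1605+0+5·3·27 = 2010.
Best split is after A_4, i.e. k = 4.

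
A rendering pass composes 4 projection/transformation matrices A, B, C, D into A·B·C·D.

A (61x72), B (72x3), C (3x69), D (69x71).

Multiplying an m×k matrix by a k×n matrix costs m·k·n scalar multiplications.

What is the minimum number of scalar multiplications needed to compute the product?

40866

Adjacent pairs: AB = 61·72·3 = 13176; BC = 72·3·69 = 14904; CD = 3·69·71 = 14697.
Length 3: A..C: k=1: 0+14904+61·72·69=317952; k=2: 13176+0+61·3·69=25803 → min 25803 | B..D: k=2: 0+14697+72·3·71=30033; k=3: 14904+0+72·69·71=367632 → min 30033.
Length 4: A..D: k=1: 0+30033+61·72·71=341865; k=2: 13176+14697+61·3·71=40866; k=3: 25803+0+61·69·71=324642 → min 40866.
Optimal order: ((A·B)·(C·D)) with cost 40866.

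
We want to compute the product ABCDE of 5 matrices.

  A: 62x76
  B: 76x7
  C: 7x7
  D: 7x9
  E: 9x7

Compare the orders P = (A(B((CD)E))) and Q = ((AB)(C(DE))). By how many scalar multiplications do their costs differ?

784

Order P = (A(B((CD)E))): (CD): 7×7 by 7×9 → 7×9, cost 7·7·9 = 441; ((CD)E): 7×9 by 9×7 → 7×7, cost 7·9·7 = 441; cumulative 882; (B((CD)E)): 76×7 by 7×7 → 76×7, cost 76·7·7 = 3724; cumulative 4606; (A(B((CD)E))): 62×76 by 76×7 → 62×7, cost 62·76·7 = 32984; cumulative 37590. Total 37590.
Order Q = ((AB)(C(DE))): (AB): 62×76 by 76×7 → 62×7, cost 62·76·7 = 32984; (DE): 7×9 by 9×7 → 7×7, cost 7·9·7 = 441; (C(DE)): 7×7 by 7×7 → 7×7, cost 7·7·7 = 343; cumulative 784; ((AB)(C(DE))): 62×7 by 7×7 → 62×7, cost 62·7·7 = 3038; cumulative 36806. Total 36806.
Difference: |37590 − 36806| = 784.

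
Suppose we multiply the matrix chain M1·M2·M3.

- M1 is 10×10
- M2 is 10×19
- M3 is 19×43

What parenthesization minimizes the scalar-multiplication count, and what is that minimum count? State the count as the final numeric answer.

10070

(M1·(M2·M3)): cost 12470.
((M1·M2)·M3): cost 10070.
Optimal: ((M1·M2)·M3) with cost 10070.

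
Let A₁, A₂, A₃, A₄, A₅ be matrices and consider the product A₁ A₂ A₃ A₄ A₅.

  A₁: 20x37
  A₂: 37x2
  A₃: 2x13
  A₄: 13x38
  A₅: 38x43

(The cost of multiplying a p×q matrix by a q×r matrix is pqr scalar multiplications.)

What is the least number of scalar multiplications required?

Adjacent pairs: A₁A₂ = 20·37·2 = 1480; A₂A₃ = 37·2·13 = 962; A₃A₄ = 2·13·38 = 988; A₄A₅ = 13·38·43 = 21242.
Length 3: A₁..A₃: k=1: 0+962+20·37·13=10582; k=2: 1480+0+20·2·13=2000 → min 2000 | A₂..A₄: k=2: 0+988+37·2·38=3800; k=3: 962+0+37·13·38=19240 → min 3800 | A₃..A₅: k=3: 0+21242+2·13·43=22360; k=4: 988+0+2·38·43=4256 → min 4256.
Length 4: A₁..A₄: k=1: 0+3800+20·37·38=31920; k=2: 1480+988+20·2·38=3988; k=3: 2000+0+20·13·38=11880 → min 3988 | A₂..A₅: k=2: 0+4256+37·2·43=7438; k=3: 962+21242+37·13·43=42887; k=4: 3800+0+37·38·43=64258 → min 7438.
Length 5: A₁..A₅: k=1: 0+7438+20·37·43=39258; k=2: 1480+4256+20·2·43=7456; k=3: 2000+21242+20·13·43=34422; k=4: 3988+0+20·38·43=36668 → min 7456.
Optimal order: ((A₁ A₂) ((A₃ A₄) A₅)) with cost 7456.

7456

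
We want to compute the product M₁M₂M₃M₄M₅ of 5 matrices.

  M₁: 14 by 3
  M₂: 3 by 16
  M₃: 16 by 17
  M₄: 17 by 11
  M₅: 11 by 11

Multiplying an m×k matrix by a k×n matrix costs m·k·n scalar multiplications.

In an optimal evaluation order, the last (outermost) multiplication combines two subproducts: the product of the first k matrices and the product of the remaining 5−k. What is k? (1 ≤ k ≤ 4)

Adjacent pairs: M₁M₂ = 14·3·16 = 672; M₂M₃ = 3·16·17 = 816; M₃M₄ = 16·17·11 = 2992; M₄M₅ = 17·11·11 = 2057.
Length 3: M₁..M₃: k=1: 0+816+14·3·17=1530; k=2: 672+0+14·16·17=4480 → min 1530 | M₂..M₄: k=2: 0+2992+3·16·11=3520; k=3: 816+0+3·17·11=1377 → min 1377 | M₃..M₅: k=3: 0+2057+16·17·11=5049; k=4: 2992+0+16·11·11=4928 → min 4928.
Length 4: M₁..M₄: k=1: 0+1377+14·3·11=1839; k=2: 672+2992+14·16·11=6128; k=3: 1530+0+14·17·11=4148 → min 1839 | M₂..M₅: k=2: 0+4928+3·16·11=5456; k=3: 816+2057+3·17·11=3434; k=4: 1377+0+3·11·11=1740 → min 1740.
Top-level splits: k=1: (M₁..M₁)·(M₂..M₅) → 0+1740+14·3·11 = 2202; k=2: (M₁..M₂)·(M₃..M₅) → 672+4928+14·16·11 = 8064; k=3: (M₁..M₃)·(M₄..M₅) → 1530+2057+14·17·11 = 6205; k=4: (M₁..M₄)·(M₅..M₅) → 1839+0+14·11·11 = 3533.
Best split is after M₁, i.e. k = 1.

1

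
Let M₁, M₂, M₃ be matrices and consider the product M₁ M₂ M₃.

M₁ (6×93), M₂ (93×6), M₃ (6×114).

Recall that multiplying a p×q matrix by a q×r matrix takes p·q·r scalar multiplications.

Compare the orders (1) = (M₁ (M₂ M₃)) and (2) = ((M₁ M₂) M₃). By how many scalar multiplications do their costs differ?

Order (1) = (M₁ (M₂ M₃)): (M₂ M₃): 93×6 by 6×114 → 93×114, cost 93·6·114 = 63612; (M₁ (M₂ M₃)): 6×93 by 93×114 → 6×114, cost 6·93·114 = 63612; cumulative 127224. Total 127224.
Order (2) = ((M₁ M₂) M₃): (M₁ M₂): 6×93 by 93×6 → 6×6, cost 6·93·6 = 3348; ((M₁ M₂) M₃): 6×6 by 6×114 → 6×114, cost 6·6·114 = 4104; cumulative 7452. Total 7452.
Difference: |127224 − 7452| = 119772.

119772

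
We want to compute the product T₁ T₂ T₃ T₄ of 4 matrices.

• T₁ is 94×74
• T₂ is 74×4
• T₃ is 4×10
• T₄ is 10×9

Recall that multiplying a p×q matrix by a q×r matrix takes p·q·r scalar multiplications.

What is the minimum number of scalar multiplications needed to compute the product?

Adjacent pairs: T₁T₂ = 94·74·4 = 27824; T₂T₃ = 74·4·10 = 2960; T₃T₄ = 4·10·9 = 360.
Length 3: T₁..T₃: k=1: 0+2960+94·74·10=72520; k=2: 27824+0+94·4·10=31584 → min 31584 | T₂..T₄: k=2: 0+360+74·4·9=3024; k=3: 2960+0+74·10·9=9620 → min 3024.
Length 4: T₁..T₄: k=1: 0+3024+94·74·9=65628; k=2: 27824+360+94·4·9=31568; k=3: 31584+0+94·10·9=40044 → min 31568.
Optimal order: ((T₁ T₂) (T₃ T₄)) with cost 31568.

31568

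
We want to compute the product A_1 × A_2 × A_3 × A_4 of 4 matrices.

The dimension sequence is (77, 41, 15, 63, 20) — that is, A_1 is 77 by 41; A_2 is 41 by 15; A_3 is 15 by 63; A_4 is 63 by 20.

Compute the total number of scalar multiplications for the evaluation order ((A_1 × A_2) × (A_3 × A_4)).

(A_1 × A_2): 77×41 by 41×15 → 77×15, cost 77·41·15 = 47355
(A_3 × A_4): 15×63 by 63×20 → 15×20, cost 15·63·20 = 18900
((A_1 × A_2) × (A_3 × A_4)): 77×15 by 15×20 → 77×20, cost 77·15·20 = 23100; cumulative 89355
Total: 89355 scalar multiplications.

89355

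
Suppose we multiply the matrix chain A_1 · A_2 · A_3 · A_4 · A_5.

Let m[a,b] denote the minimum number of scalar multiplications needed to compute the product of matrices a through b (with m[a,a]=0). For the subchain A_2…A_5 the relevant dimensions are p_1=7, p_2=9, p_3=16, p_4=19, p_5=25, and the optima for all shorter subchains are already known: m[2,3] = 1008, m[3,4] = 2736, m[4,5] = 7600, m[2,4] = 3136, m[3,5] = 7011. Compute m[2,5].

m[2,5] = min over k∈[2,4] of m[2,k]+m[k+1,5]+p_{1}·p_k·p_{5}.
k=2: 0 + 7011 + 7·9·25 = 8586; k=3: 1008 + 7600 + 7·16·25 = 11408; k=4: 3136 + 0 + 7·19·25 = 6461.
Minimum: 6461 at k=4.

6461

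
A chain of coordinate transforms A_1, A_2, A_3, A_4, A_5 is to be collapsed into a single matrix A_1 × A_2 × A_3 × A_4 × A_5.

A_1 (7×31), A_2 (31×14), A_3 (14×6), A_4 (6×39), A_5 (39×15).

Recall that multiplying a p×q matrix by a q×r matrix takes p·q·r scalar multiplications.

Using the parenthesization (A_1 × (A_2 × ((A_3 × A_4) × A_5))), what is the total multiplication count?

21231

(A_3 × A_4): 14×6 by 6×39 → 14×39, cost 14·6·39 = 3276
((A_3 × A_4) × A_5): 14×39 by 39×15 → 14×15, cost 14·39·15 = 8190; cumulative 11466
(A_2 × ((A_3 × A_4) × A_5)): 31×14 by 14×15 → 31×15, cost 31·14·15 = 6510; cumulative 17976
(A_1 × (A_2 × ((A_3 × A_4) × A_5))): 7×31 by 31×15 → 7×15, cost 7·31·15 = 3255; cumulative 21231
Total: 21231 scalar multiplications.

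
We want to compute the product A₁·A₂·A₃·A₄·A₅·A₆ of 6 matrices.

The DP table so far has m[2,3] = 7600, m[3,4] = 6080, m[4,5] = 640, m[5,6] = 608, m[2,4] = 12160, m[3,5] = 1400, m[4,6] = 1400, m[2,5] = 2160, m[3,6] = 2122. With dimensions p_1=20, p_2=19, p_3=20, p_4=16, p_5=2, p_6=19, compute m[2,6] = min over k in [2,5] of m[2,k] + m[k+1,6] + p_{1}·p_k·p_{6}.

m[2,6] = min over k∈[2,5] of m[2,k]+m[k+1,6]+p_{1}·p_k·p_{6}.
k=2: 0 + 2122 + 20·19·19 = 9342; k=3: 7600 + 1400 + 20·20·19 = 16600; k=4: 12160 + 608 + 20·16·19 = 18848; k=5: 2160 + 0 + 20·2·19 = 2920.
Minimum: 2920 at k=5.

2920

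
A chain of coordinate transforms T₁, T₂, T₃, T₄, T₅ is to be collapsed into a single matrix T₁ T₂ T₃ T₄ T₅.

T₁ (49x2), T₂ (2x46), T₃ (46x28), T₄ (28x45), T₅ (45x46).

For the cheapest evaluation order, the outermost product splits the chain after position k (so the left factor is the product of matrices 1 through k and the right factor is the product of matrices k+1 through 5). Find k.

Adjacent pairs: T₁T₂ = 49·2·46 = 4508; T₂T₃ = 2·46·28 = 2576; T₃T₄ = 46·28·45 = 57960; T₄T₅ = 28·45·46 = 57960.
Length 3: T₁..T₃: k=1: 0+2576+49·2·28=5320; k=2: 4508+0+49·46·28=67620 → min 5320 | T₂..T₄: k=2: 0+57960+2·46·45=62100; k=3: 2576+0+2·28·45=5096 → min 5096 | T₃..T₅: k=3: 0+57960+46·28·46=117208; k=4: 57960+0+46·45·46=153180 → min 117208.
Length 4: T₁..T₄: k=1: 0+5096+49·2·45=9506; k=2: 4508+57960+49·46·45=163898; k=3: 5320+0+49·28·45=67060 → min 9506 | T₂..T₅: k=2: 0+117208+2·46·46=121440; k=3: 2576+57960+2·28·46=63112; k=4: 5096+0+2·45·46=9236 → min 9236.
Top-level splits: k=1: (T₁..T₁)·(T₂..T₅) → 0+9236+49·2·46 = 13744; k=2: (T₁..T₂)·(T₃..T₅) → 4508+117208+49·46·46 = 225400; k=3: (T₁..T₃)·(T₄..T₅) → 5320+57960+49·28·46 = 126392; k=4: (T₁..T₄)·(T₅..T₅) → 9506+0+49·45·46 = 110936.
Best split is after T₁, i.e. k = 1.

1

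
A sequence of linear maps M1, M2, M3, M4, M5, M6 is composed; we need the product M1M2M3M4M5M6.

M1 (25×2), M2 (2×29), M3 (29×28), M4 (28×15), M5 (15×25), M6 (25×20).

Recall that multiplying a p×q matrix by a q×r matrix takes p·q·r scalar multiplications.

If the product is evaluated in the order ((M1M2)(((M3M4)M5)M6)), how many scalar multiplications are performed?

53505

(M1M2): 25×2 by 2×29 → 25×29, cost 25·2·29 = 1450
(M3M4): 29×28 by 28×15 → 29×15, cost 29·28·15 = 12180
((M3M4)M5): 29×15 by 15×25 → 29×25, cost 29·15·25 = 10875; cumulative 23055
(((M3M4)M5)M6): 29×25 by 25×20 → 29×20, cost 29·25·20 = 14500; cumulative 37555
((M1M2)(((M3M4)M5)M6)): 25×29 by 29×20 → 25×20, cost 25·29·20 = 14500; cumulative 53505
Total: 53505 scalar multiplications.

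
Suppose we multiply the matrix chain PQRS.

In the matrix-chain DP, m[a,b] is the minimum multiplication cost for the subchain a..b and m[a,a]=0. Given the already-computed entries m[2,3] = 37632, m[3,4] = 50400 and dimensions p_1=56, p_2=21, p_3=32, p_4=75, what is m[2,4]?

m[2,4] = min over k∈[2,3] of m[2,k]+m[k+1,4]+p_{1}·p_k·p_{4}.
k=2: 0 + 50400 + 56·21·75 = 138600; k=3: 37632 + 0 + 56·32·75 = 172032.
Minimum: 138600 at k=2.

138600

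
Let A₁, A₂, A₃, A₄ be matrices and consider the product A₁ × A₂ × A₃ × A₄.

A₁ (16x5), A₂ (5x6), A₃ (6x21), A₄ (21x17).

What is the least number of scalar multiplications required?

Adjacent pairs: A₁A₂ = 16·5·6 = 480; A₂A₃ = 5·6·21 = 630; A₃A₄ = 6·21·17 = 2142.
Length 3: A₁..A₃: k=1: 0+630+16·5·21=2310; k=2: 480+0+16·6·21=2496 → min 2310 | A₂..A₄: k=2: 0+2142+5·6·17=2652; k=3: 630+0+5·21·17=2415 → min 2415.
Length 4: A₁..A₄: k=1: 0+2415+16·5·17=3775; k=2: 480+2142+16·6·17=4254; k=3: 2310+0+16·21·17=8022 → min 3775.
Optimal order: (A₁ × ((A₂ × A₃) × A₄)) with cost 3775.

3775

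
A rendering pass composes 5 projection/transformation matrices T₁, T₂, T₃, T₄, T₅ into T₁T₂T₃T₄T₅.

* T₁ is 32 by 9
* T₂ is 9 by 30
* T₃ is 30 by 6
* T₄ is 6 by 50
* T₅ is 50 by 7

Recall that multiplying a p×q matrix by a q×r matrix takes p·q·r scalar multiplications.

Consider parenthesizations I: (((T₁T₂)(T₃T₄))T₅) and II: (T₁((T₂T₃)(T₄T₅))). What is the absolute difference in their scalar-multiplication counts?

70726

Order I = (((T₁T₂)(T₃T₄))T₅): (T₁T₂): 32×9 by 9×30 → 32×30, cost 32·9·30 = 8640; (T₃T₄): 30×6 by 6×50 → 30×50, cost 30·6·50 = 9000; ((T₁T₂)(T₃T₄)): 32×30 by 30×50 → 32×50, cost 32·30·50 = 48000; cumulative 65640; (((T₁T₂)(T₃T₄))T₅): 32×50 by 50×7 → 32×7, cost 32·50·7 = 11200; cumulative 76840. Total 76840.
Order II = (T₁((T₂T₃)(T₄T₅))): (T₂T₃): 9×30 by 30×6 → 9×6, cost 9·30·6 = 1620; (T₄T₅): 6×50 by 50×7 → 6×7, cost 6·50·7 = 2100; ((T₂T₃)(T₄T₅)): 9×6 by 6×7 → 9×7, cost 9·6·7 = 378; cumulative 4098; (T₁((T₂T₃)(T₄T₅))): 32×9 by 9×7 → 32×7, cost 32·9·7 = 2016; cumulative 6114. Total 6114.
Difference: |76840 − 6114| = 70726.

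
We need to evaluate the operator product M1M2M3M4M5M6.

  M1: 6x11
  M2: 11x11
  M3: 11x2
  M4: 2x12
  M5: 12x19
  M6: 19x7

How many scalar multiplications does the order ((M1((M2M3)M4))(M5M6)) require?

(M2M3): 11×11 by 11×2 → 11×2, cost 11·11·2 = 242
((M2M3)M4): 11×2 by 2×12 → 11×12, cost 11·2·12 = 264; cumulative 506
(M1((M2M3)M4)): 6×11 by 11×12 → 6×12, cost 6·11·12 = 792; cumulative 1298
(M5M6): 12×19 by 19×7 → 12×7, cost 12·19·7 = 1596
((M1((M2M3)M4))(M5M6)): 6×12 by 12×7 → 6×7, cost 6·12·7 = 504; cumulative 3398
Total: 3398 scalar multiplications.

3398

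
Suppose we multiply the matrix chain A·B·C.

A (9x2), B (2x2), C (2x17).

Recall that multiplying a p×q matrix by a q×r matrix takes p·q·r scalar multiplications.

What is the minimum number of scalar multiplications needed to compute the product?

342

Order (A·(B·C)): (B·C): 2×2 by 2×17 → 2×17, cost 2·2·17 = 68; (A·(B·C)): 9×2 by 2×17 → 9×17, cost 9·2·17 = 306; cumulative 374. Total 374.
Order ((A·B)·C): (A·B): 9×2 by 2×2 → 9×2, cost 9·2·2 = 36; ((A·B)·C): 9×2 by 2×17 → 9×17, cost 9·2·17 = 306; cumulative 342. Total 342.
Minimum: 342.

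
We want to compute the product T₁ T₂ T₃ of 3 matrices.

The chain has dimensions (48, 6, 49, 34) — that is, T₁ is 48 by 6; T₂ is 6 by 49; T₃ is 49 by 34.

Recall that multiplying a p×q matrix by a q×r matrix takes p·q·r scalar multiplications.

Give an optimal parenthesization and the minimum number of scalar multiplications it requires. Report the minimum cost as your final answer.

(T₁ (T₂ T₃)): cost 19788.
((T₁ T₂) T₃): cost 94080.
Optimal: (T₁ (T₂ T₃)) with cost 19788.

19788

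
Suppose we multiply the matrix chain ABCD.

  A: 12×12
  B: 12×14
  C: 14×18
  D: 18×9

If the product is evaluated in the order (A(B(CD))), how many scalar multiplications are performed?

5076

(CD): 14×18 by 18×9 → 14×9, cost 14·18·9 = 2268
(B(CD)): 12×14 by 14×9 → 12×9, cost 12·14·9 = 1512; cumulative 3780
(A(B(CD))): 12×12 by 12×9 → 12×9, cost 12·12·9 = 1296; cumulative 5076
Total: 5076 scalar multiplications.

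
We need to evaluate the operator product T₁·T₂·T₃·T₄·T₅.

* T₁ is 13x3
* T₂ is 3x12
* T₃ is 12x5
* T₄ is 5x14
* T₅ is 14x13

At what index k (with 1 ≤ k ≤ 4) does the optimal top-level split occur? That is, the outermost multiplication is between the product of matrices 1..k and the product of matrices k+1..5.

1

Adjacent pairs: T₁T₂ = 13·3·12 = 468; T₂T₃ = 3·12·5 = 180; T₃T₄ = 12·5·14 = 840; T₄T₅ = 5·14·13 = 910.
Length 3: T₁..T₃: k=1: 0+180+13·3·5=375; k=2: 468+0+13·12·5=1248 → min 375 | T₂..T₄: k=2: 0+840+3·12·14=1344; k=3: 180+0+3·5·14=390 → min 390 | T₃..T₅: k=3: 0+910+12·5·13=1690; k=4: 840+0+12·14·13=3024 → min 1690.
Length 4: T₁..T₄: k=1: 0+390+13·3·14=936; k=2: 468+840+13·12·14=3492; k=3: 375+0+13·5·14=1285 → min 936 | T₂..T₅: k=2: 0+1690+3·12·13=2158; k=3: 180+910+3·5·13=1285; k=4: 390+0+3·14·13=936 → min 936.
Top-level splits: k=1: (T₁..T₁)·(T₂..T₅) → 0+936+13·3·13 = 1443; k=2: (T₁..T₂)·(T₃..T₅) → 468+1690+13·12·13 = 4186; k=3: (T₁..T₃)·(T₄..T₅) → 375+910+13·5·13 = 2130; k=4: (T₁..T₄)·(T₅..T₅) → 936+0+13·14·13 = 3302.
Best split is after T₁, i.e. k = 1.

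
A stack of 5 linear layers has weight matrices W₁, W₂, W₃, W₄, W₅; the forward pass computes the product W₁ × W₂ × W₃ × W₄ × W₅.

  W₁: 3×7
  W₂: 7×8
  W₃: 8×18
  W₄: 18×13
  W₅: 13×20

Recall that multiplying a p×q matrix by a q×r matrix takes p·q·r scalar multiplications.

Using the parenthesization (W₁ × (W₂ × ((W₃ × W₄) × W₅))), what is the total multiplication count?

(W₃ × W₄): 8×18 by 18×13 → 8×13, cost 8·18·13 = 1872
((W₃ × W₄) × W₅): 8×13 by 13×20 → 8×20, cost 8·13·20 = 2080; cumulative 3952
(W₂ × ((W₃ × W₄) × W₅)): 7×8 by 8×20 → 7×20, cost 7·8·20 = 1120; cumulative 5072
(W₁ × (W₂ × ((W₃ × W₄) × W₅))): 3×7 by 7×20 → 3×20, cost 3·7·20 = 420; cumulative 5492
Total: 5492 scalar multiplications.

5492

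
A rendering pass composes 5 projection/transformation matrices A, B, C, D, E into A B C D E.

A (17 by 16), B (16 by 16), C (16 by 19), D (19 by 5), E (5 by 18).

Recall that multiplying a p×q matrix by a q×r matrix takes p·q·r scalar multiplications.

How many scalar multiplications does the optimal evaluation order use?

5690

Adjacent pairs: AB = 17·16·16 = 4352; BC = 16·16·19 = 4864; CD = 16·19·5 = 1520; DE = 19·5·18 = 1710.
Length 3: A..C: k=1: 0+4864+17·16·19=10032; k=2: 4352+0+17·16·19=9520 → min 9520 | B..D: k=2: 0+1520+16·16·5=2800; k=3: 4864+0+16·19·5=6384 → min 2800 | C..E: k=3: 0+1710+16·19·18=7182; k=4: 1520+0+16·5·18=2960 → min 2960.
Length 4: A..D: k=1: 0+2800+17·16·5=4160; k=2: 4352+1520+17·16·5=7232; k=3: 9520+0+17·19·5=11135 → min 4160 | B..E: k=2: 0+2960+16·16·18=7568; k=3: 4864+1710+16·19·18=12046; k=4: 2800+0+16·5·18=4240 → min 4240.
Length 5: A..E: k=1: 0+4240+17·16·18=9136; k=2: 4352+2960+17·16·18=12208; k=3: 9520+1710+17·19·18=17044; k=4: 4160+0+17·5·18=5690 → min 5690.
Optimal order: ((A (B (C D))) E) with cost 5690.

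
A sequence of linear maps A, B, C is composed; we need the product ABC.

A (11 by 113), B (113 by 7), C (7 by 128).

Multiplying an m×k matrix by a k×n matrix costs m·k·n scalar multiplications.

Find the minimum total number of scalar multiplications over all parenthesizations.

18557

Order (A(BC)): (BC): 113×7 by 7×128 → 113×128, cost 113·7·128 = 101248; (A(BC)): 11×113 by 113×128 → 11×128, cost 11·113·128 = 159104; cumulative 260352. Total 260352.
Order ((AB)C): (AB): 11×113 by 113×7 → 11×7, cost 11·113·7 = 8701; ((AB)C): 11×7 by 7×128 → 11×128, cost 11·7·128 = 9856; cumulative 18557. Total 18557.
Minimum: 18557.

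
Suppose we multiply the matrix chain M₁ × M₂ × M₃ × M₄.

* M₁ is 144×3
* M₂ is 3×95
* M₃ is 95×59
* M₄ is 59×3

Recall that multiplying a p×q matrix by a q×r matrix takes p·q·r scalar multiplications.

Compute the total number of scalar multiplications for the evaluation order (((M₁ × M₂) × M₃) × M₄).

873648

(M₁ × M₂): 144×3 by 3×95 → 144×95, cost 144·3·95 = 41040
((M₁ × M₂) × M₃): 144×95 by 95×59 → 144×59, cost 144·95·59 = 807120; cumulative 848160
(((M₁ × M₂) × M₃) × M₄): 144×59 by 59×3 → 144×3, cost 144·59·3 = 25488; cumulative 873648
Total: 873648 scalar multiplications.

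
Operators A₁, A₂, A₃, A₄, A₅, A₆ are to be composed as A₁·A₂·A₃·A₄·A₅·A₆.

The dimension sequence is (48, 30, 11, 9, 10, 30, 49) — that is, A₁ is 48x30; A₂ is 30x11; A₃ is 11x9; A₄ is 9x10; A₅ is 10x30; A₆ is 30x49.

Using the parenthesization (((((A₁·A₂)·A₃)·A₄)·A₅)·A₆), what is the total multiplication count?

109872

(A₁·A₂): 48×30 by 30×11 → 48×11, cost 48·30·11 = 15840
((A₁·A₂)·A₃): 48×11 by 11×9 → 48×9, cost 48·11·9 = 4752; cumulative 20592
(((A₁·A₂)·A₃)·A₄): 48×9 by 9×10 → 48×10, cost 48·9·10 = 4320; cumulative 24912
((((A₁·A₂)·A₃)·A₄)·A₅): 48×10 by 10×30 → 48×30, cost 48·10·30 = 14400; cumulative 39312
(((((A₁·A₂)·A₃)·A₄)·A₅)·A₆): 48×30 by 30×49 → 48×49, cost 48·30·49 = 70560; cumulative 109872
Total: 109872 scalar multiplications.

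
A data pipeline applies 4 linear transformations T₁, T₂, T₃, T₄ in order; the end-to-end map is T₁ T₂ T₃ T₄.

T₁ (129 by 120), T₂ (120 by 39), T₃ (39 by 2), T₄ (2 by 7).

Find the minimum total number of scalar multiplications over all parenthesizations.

42126

Adjacent pairs: T₁T₂ = 129·120·39 = 603720; T₂T₃ = 120·39·2 = 9360; T₃T₄ = 39·2·7 = 546.
Length 3: T₁..T₃: k=1: 0+9360+129·120·2=40320; k=2: 603720+0+129·39·2=613782 → min 40320 | T₂..T₄: k=2: 0+546+120·39·7=33306; k=3: 9360+0+120·2·7=11040 → min 11040.
Length 4: T₁..T₄: k=1: 0+11040+129·120·7=119400; k=2: 603720+546+129·39·7=639483; k=3: 40320+0+129·2·7=42126 → min 42126.
Optimal order: ((T₁ (T₂ T₃)) T₄) with cost 42126.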